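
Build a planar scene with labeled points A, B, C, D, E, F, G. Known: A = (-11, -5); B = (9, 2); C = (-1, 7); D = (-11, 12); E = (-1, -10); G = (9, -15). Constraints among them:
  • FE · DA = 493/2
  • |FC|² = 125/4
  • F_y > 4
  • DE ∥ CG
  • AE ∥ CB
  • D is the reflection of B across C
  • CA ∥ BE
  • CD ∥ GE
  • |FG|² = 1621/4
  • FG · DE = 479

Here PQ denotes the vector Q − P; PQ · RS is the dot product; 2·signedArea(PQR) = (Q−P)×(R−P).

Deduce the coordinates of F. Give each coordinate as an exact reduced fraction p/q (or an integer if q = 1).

F = (4, 9/2)

1. F_x = 4  [FE · DA = 493/2 ∩ FG · DE = 479]
2. F_y = 9/2  [FE · DA = 493/2 ∩ FG · DE = 479]
   → F = (4, 9/2)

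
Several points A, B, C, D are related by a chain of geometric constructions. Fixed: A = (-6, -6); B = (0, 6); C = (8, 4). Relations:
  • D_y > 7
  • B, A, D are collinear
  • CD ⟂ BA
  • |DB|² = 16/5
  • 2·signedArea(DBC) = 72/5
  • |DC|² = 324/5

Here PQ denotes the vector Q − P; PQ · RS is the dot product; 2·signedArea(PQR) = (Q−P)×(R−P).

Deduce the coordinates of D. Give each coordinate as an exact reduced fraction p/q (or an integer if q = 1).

D = (4/5, 38/5)

1. D_x = 4/5  [B, A, D are collinear ∩ CD ⟂ BA]
2. D_y = 38/5  [B, A, D are collinear ∩ CD ⟂ BA]
   → D = (4/5, 38/5)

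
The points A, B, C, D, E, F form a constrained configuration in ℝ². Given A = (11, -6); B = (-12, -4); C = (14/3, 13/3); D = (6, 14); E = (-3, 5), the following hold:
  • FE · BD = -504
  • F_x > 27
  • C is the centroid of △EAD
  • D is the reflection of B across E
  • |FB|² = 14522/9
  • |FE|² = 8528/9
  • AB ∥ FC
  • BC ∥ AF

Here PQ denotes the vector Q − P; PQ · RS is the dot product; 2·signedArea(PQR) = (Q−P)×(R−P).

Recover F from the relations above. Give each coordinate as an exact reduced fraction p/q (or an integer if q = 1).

1. F_x = 83/3  [AB ∥ FC ∩ BC ∥ AF]
2. F_y = 7/3  [AB ∥ FC ∩ BC ∥ AF]
   → F = (83/3, 7/3)

F = (83/3, 7/3)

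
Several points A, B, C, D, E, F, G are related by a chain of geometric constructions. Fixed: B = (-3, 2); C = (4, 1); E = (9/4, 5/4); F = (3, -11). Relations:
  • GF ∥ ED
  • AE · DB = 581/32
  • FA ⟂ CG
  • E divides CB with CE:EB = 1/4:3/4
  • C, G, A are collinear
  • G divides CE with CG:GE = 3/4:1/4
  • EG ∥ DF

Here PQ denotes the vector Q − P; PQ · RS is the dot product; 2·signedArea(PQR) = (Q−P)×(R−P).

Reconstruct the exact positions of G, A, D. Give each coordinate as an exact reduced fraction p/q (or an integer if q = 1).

1. G_x = 43/16  [G divides CE with CG:GE = 3/4:1/4]
2. G_y = 19/16  [G divides CE with CG:GE = 3/4:1/4]
   → G = (43/16, 19/16)
3. A_x = 47/10  [C, G, A are collinear ∩ FA ⟂ CG]
4. A_y = 9/10  [C, G, A are collinear ∩ FA ⟂ CG]
   → A = (47/10, 9/10)
5. D_x = 41/16  [EG ∥ DF ∩ GF ∥ ED]
6. D_y = -175/16  [EG ∥ DF ∩ GF ∥ ED]
   → D = (41/16, -175/16)

A = (47/10, 9/10)
D = (41/16, -175/16)
G = (43/16, 19/16)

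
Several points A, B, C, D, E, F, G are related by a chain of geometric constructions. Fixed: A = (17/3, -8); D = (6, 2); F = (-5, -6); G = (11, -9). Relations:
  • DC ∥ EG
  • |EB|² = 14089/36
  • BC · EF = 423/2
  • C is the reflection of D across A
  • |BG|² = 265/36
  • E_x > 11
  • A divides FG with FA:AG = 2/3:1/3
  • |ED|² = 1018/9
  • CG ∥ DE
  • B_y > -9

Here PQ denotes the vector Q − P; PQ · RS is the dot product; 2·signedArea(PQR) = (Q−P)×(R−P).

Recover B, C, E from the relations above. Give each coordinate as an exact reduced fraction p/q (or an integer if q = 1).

1. C_x = 16/3  [C is the reflection of D across A]
2. C_y = -18  [C is the reflection of D across A]
   → C = (16/3, -18)
3. E_x = 35/3  [DC ∥ EG ∩ CG ∥ DE]
4. E_y = 11  [DC ∥ EG ∩ CG ∥ DE]
   → E = (35/3, 11)
5. B_x = 25/3  [line 50/3·x + 17·y + 101/18 = 0 ∩ |BG|² = 265/36]
6. B_y = -17/2  [line 50/3·x + 17·y + 101/18 = 0 ∩ |BG|² = 265/36]
   → B = (25/3, -17/2)

B = (25/3, -17/2)
C = (16/3, -18)
E = (35/3, 11)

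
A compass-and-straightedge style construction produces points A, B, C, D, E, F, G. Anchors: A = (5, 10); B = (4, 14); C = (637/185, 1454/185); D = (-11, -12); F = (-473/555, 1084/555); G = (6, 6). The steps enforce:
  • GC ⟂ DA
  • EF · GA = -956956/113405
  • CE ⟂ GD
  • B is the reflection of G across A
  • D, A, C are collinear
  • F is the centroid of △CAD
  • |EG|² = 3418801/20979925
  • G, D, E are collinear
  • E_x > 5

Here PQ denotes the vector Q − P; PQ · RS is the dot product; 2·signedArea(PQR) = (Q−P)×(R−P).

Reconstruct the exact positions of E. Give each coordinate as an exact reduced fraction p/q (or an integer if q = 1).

E = (648997/113405, 647148/113405)

1. E_x = 648997/113405  [G, D, E are collinear ∩ CE ⟂ GD]
2. E_y = 647148/113405  [G, D, E are collinear ∩ CE ⟂ GD]
   → E = (648997/113405, 647148/113405)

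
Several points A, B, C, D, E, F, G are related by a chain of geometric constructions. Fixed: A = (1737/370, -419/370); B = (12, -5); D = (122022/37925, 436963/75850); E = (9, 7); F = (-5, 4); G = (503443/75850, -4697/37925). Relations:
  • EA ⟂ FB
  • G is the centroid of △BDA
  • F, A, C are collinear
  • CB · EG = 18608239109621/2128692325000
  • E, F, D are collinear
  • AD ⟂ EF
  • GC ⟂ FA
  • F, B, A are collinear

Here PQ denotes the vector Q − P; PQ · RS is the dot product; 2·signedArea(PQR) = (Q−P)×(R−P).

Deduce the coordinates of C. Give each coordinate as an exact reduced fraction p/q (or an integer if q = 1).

1. C_x = 162633259/28064500  [F, A, C are collinear ∩ GC ⟂ FA]
2. C_y = -48130343/28064500  [F, A, C are collinear ∩ GC ⟂ FA]
   → C = (162633259/28064500, -48130343/28064500)

C = (162633259/28064500, -48130343/28064500)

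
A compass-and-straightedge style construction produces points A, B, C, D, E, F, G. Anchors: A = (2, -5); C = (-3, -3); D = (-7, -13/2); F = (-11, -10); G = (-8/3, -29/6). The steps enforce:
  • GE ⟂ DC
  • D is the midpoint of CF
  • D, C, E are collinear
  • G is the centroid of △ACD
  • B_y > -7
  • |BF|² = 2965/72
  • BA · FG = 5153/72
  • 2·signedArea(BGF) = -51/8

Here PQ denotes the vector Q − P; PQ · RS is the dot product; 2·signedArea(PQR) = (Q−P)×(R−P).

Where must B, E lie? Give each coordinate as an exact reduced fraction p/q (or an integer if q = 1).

B = (-71/12, -73/12)
E = (-1261/339, -2461/678)

1. B_x = -71/12  [2·signedArea(BGF) = -51/8 ∩ BA · FG = 5153/72]
2. B_y = -73/12  [2·signedArea(BGF) = -51/8 ∩ BA · FG = 5153/72]
   → B = (-71/12, -73/12)
3. E_x = -1261/339  [D, C, E are collinear ∩ GE ⟂ DC]
4. E_y = -2461/678  [D, C, E are collinear ∩ GE ⟂ DC]
   → E = (-1261/339, -2461/678)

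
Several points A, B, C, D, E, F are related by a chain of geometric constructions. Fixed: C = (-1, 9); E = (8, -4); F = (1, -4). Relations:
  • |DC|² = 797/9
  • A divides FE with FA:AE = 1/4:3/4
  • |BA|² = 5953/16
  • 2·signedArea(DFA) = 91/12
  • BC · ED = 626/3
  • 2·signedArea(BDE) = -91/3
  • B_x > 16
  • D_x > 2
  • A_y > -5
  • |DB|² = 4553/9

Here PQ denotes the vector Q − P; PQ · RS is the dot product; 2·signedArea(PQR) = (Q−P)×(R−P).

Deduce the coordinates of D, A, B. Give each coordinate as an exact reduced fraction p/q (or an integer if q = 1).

1. A_x = 11/4  [A divides FE with FA:AE = 1/4:3/4]
2. A_y = -4  [A divides FE with FA:AE = 1/4:3/4]
   → A = (11/4, -4)
3. D_y = 1/3  [2·signedArea(DFA) = 91/12]
4. D_x = 8/3  [|DC|² = 797/9]
   → D = (8/3, 1/3)
5. B_x = 17  [2·signedArea(BDE) = -91/3 ∩ BC · ED = 626/3]
6. B_y = -17  [2·signedArea(BDE) = -91/3 ∩ BC · ED = 626/3]
   → B = (17, -17)

A = (11/4, -4)
B = (17, -17)
D = (8/3, 1/3)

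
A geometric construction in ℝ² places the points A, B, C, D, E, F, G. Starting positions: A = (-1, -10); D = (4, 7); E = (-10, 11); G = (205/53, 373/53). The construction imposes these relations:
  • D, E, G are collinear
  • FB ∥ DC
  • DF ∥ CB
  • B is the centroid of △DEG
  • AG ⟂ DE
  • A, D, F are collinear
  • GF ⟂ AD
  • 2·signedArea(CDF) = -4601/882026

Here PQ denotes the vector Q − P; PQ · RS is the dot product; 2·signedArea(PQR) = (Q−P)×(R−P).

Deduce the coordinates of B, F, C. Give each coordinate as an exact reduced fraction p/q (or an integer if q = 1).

1. B_x = -113/159  [B is the centroid of △DEG]
2. B_y = 1327/159  [B is the centroid of △DEG]
   → B = (-113/159, 1327/159)
3. F_x = 66563/16642  [A, D, F are collinear ∩ GF ⟂ AD]
4. F_y = 116477/16642  [A, D, F are collinear ∩ GF ⟂ AD]
   → F = (66563/16642, 116477/16642)
5. C_x = -35467/49926  [DF ∥ CB ∩ FB ∥ DC]
6. C_y = 416729/49926  [DF ∥ CB ∩ FB ∥ DC]
   → C = (-35467/49926, 416729/49926)

B = (-113/159, 1327/159)
C = (-35467/49926, 416729/49926)
F = (66563/16642, 116477/16642)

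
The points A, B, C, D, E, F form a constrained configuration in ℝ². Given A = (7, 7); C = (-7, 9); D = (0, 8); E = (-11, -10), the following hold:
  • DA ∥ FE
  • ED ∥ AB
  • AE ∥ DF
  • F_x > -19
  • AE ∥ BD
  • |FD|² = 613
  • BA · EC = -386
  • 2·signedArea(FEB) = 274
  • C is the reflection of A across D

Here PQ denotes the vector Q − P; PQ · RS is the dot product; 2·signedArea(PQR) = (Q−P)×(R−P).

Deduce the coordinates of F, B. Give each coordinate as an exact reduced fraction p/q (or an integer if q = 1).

B = (18, 25)
F = (-18, -9)

1. F_x = -18  [DA ∥ FE ∩ AE ∥ DF]
2. F_y = -9  [DA ∥ FE ∩ AE ∥ DF]
   → F = (-18, -9)
3. B_x = 18  [AE ∥ BD ∩ ED ∥ AB]
4. B_y = 25  [AE ∥ BD ∩ ED ∥ AB]
   → B = (18, 25)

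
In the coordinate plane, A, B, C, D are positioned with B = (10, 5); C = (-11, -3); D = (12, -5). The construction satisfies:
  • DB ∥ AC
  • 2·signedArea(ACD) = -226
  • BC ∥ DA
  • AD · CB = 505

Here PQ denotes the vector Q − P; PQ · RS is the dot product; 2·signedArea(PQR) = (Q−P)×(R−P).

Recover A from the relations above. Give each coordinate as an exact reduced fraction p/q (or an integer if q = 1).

1. A_x = -9  [DB ∥ AC ∩ BC ∥ DA]
2. A_y = -13  [DB ∥ AC ∩ BC ∥ DA]
   → A = (-9, -13)

A = (-9, -13)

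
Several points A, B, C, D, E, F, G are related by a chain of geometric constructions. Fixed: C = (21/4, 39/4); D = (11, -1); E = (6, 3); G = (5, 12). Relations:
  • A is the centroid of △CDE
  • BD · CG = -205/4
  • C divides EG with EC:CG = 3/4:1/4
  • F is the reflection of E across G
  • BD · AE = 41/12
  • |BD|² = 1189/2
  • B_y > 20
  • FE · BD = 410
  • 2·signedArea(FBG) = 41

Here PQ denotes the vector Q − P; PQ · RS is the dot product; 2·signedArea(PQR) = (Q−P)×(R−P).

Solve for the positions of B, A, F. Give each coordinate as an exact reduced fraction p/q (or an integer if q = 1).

A = (89/12, 47/12)
B = (-1/2, 41/2)
F = (4, 21)

1. A_x = 89/12  [A is the centroid of △CDE]
2. A_y = 47/12  [A is the centroid of △CDE]
   → A = (89/12, 47/12)
3. F_x = 4  [F is the reflection of E across G]
4. F_y = 21  [F is the reflection of E across G]
   → F = (4, 21)
5. B_x = -1/2  [BD · AE = 41/12 ∩ BD · CG = -205/4]
6. B_y = 41/2  [BD · AE = 41/12 ∩ BD · CG = -205/4]
   → B = (-1/2, 41/2)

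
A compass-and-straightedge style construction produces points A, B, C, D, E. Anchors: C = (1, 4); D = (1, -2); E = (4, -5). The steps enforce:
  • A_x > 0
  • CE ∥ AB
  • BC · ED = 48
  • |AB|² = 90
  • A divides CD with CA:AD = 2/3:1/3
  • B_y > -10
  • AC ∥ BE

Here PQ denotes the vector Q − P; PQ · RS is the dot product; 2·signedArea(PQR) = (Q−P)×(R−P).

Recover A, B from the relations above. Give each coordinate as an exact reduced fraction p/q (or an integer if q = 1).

A = (1, 0)
B = (4, -9)

1. A_x = 1  [A divides CD with CA:AD = 2/3:1/3]
2. A_y = 0  [A divides CD with CA:AD = 2/3:1/3]
   → A = (1, 0)
3. B_x = 4  [AC ∥ BE ∩ CE ∥ AB]
4. B_y = -9  [AC ∥ BE ∩ CE ∥ AB]
   → B = (4, -9)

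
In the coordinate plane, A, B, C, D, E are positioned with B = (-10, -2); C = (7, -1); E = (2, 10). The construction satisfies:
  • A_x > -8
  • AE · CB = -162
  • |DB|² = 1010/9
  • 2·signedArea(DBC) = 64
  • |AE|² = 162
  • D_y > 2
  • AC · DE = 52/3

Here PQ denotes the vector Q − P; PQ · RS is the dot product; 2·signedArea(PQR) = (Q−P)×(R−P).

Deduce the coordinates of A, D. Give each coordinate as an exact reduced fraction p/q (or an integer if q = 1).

A = (-7, 1)
D = (-1/3, 7/3)

1. D_x = -1/3  [line -1·x + 17·y + -40 = 0 ∩ |DB|² = 1010/9]
2. D_y = 7/3  [line -1·x + 17·y + -40 = 0 ∩ |DB|² = 1010/9]
   → D = (-1/3, 7/3)
3. A_x = -7  [AC · DE = 52/3 ∩ AE · CB = -162]
4. A_y = 1  [AC · DE = 52/3 ∩ AE · CB = -162]
   → A = (-7, 1)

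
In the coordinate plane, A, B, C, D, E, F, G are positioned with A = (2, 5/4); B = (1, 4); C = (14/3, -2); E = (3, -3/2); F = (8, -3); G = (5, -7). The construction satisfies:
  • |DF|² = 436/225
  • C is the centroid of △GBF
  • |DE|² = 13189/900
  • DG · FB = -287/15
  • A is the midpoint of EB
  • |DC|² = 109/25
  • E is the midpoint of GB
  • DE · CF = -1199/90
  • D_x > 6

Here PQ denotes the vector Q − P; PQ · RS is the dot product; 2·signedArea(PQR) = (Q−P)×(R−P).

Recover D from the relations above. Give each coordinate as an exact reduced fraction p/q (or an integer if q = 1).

1. D_x = 20/3  [DE · CF = -1199/90 ∩ DG · FB = -287/15]
2. D_y = -13/5  [DE · CF = -1199/90 ∩ DG · FB = -287/15]
   → D = (20/3, -13/5)

D = (20/3, -13/5)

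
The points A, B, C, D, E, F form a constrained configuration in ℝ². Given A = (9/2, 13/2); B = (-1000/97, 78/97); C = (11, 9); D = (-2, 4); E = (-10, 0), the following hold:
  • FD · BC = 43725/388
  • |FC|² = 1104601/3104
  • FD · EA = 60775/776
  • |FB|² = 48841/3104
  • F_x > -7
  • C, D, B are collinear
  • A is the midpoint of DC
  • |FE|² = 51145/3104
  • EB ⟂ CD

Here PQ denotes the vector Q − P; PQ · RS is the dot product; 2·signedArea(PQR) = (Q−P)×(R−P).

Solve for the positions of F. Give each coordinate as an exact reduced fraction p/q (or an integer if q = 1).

F = (-5127/776, 1729/776)

1. F_x = -5127/776  [FD · EA = 60775/776 ∩ FD · BC = 43725/388]
2. F_y = 1729/776  [FD · EA = 60775/776 ∩ FD · BC = 43725/388]
   → F = (-5127/776, 1729/776)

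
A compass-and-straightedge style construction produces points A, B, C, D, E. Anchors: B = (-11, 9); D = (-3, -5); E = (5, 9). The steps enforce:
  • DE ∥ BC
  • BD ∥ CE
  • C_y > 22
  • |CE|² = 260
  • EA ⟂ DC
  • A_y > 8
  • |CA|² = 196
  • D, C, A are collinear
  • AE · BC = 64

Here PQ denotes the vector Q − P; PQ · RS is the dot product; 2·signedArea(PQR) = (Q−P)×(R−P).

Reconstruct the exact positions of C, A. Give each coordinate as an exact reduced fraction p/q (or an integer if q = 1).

A = (-3, 9)
C = (-3, 23)

1. C_x = -3  [BD ∥ CE ∩ DE ∥ BC]
2. C_y = 23  [BD ∥ CE ∩ DE ∥ BC]
   → C = (-3, 23)
3. A_x = -3  [D, C, A are collinear ∩ EA ⟂ DC]
4. A_y = 9  [D, C, A are collinear ∩ EA ⟂ DC]
   → A = (-3, 9)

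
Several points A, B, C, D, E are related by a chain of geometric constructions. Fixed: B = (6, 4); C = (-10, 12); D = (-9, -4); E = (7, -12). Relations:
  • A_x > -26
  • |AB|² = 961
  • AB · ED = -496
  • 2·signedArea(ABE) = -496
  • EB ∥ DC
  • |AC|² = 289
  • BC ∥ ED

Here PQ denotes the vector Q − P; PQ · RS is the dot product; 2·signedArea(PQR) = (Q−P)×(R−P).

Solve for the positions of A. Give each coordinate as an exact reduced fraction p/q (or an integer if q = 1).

A = (-25, 4)

1. A_x = -25  [2·signedArea(ABE) = -496 ∩ AB · ED = -496]
2. A_y = 4  [2·signedArea(ABE) = -496 ∩ AB · ED = -496]
   → A = (-25, 4)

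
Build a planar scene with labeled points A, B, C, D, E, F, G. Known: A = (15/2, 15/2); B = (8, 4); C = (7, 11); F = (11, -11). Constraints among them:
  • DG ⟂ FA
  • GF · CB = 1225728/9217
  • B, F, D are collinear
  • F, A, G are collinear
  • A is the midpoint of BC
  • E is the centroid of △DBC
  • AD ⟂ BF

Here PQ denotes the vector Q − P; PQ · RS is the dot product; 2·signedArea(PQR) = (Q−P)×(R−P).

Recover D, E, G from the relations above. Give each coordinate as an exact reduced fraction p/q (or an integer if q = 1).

1. D_x = 95/13  [B, F, D are collinear ∩ AD ⟂ BF]
2. D_y = 97/13  [B, F, D are collinear ∩ AD ⟂ BF]
   → D = (95/13, 97/13)
3. E_x = 290/39  [E is the centroid of △DBC]
4. E_y = 292/39  [E is the centroid of △DBC]
   → E = (290/39, 292/39)
5. G_x = 69131/9217  [F, A, G are collinear ∩ DG ⟂ FA]
6. G_y = 69109/9217  [F, A, G are collinear ∩ DG ⟂ FA]
   → G = (69131/9217, 69109/9217)

D = (95/13, 97/13)
E = (290/39, 292/39)
G = (69131/9217, 69109/9217)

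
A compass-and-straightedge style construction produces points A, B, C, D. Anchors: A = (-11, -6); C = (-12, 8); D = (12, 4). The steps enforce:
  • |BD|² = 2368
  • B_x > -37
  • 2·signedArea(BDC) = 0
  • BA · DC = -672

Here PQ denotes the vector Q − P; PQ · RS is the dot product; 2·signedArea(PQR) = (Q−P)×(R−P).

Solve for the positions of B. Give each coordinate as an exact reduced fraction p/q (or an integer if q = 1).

1. B_x = -36  [2·signedArea(BDC) = 0 ∩ BA · DC = -672]
2. B_y = 12  [2·signedArea(BDC) = 0 ∩ BA · DC = -672]
   → B = (-36, 12)

B = (-36, 12)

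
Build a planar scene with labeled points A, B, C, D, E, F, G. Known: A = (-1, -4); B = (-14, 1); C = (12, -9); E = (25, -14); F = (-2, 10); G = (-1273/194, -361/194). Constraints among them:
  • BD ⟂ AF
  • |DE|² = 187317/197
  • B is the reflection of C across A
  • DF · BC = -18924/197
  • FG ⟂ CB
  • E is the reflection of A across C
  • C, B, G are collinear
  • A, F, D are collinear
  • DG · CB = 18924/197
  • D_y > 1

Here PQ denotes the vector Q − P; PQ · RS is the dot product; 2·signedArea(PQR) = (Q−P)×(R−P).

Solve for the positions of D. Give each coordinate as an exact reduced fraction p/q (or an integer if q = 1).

D = (-280/197, 374/197)

1. D_x = -280/197  [A, F, D are collinear ∩ BD ⟂ AF]
2. D_y = 374/197  [A, F, D are collinear ∩ BD ⟂ AF]
   → D = (-280/197, 374/197)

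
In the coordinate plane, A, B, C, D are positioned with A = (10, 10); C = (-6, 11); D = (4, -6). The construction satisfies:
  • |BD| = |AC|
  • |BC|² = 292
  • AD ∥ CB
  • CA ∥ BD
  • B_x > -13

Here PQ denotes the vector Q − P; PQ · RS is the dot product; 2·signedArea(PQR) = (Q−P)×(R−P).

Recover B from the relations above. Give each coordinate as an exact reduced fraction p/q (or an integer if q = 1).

1. B_x = -12  [CA ∥ BD ∩ AD ∥ CB]
2. B_y = -5  [CA ∥ BD ∩ AD ∥ CB]
   → B = (-12, -5)

B = (-12, -5)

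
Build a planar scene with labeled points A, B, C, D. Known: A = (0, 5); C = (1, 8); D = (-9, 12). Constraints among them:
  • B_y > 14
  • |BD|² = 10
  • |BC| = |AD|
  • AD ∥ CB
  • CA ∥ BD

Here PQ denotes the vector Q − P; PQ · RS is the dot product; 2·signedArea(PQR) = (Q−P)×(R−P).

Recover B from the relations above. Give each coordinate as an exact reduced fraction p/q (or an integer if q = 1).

1. B_x = -8  [CA ∥ BD ∩ AD ∥ CB]
2. B_y = 15  [CA ∥ BD ∩ AD ∥ CB]
   → B = (-8, 15)

B = (-8, 15)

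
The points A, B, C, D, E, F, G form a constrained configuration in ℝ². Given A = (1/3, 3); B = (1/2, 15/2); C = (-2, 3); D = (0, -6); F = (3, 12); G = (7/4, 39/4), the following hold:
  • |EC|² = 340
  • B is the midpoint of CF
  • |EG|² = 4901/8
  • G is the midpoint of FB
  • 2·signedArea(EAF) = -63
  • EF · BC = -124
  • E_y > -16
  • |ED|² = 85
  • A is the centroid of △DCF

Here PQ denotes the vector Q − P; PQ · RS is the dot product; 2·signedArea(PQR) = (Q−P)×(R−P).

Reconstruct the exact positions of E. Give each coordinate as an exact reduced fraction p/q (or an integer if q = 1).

1. E_x = 2  [EF · BC = -124 ∩ 2·signedArea(EAF) = -63]
2. E_y = -15  [EF · BC = -124 ∩ 2·signedArea(EAF) = -63]
   → E = (2, -15)

E = (2, -15)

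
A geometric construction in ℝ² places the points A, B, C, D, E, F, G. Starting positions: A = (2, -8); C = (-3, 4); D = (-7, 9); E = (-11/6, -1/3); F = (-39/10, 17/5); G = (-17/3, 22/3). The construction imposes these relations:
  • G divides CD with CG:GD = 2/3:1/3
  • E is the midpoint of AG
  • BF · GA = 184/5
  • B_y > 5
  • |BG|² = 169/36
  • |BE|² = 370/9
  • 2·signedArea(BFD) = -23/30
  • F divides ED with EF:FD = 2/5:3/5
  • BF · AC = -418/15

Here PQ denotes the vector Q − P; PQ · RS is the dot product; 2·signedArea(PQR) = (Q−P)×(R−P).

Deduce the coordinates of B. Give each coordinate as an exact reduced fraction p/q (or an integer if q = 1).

B = (-29/6, 16/3)

1. B_x = -29/6  [BF · AC = -418/15 ∩ BF · GA = 184/5]
2. B_y = 16/3  [BF · AC = -418/15 ∩ BF · GA = 184/5]
   → B = (-29/6, 16/3)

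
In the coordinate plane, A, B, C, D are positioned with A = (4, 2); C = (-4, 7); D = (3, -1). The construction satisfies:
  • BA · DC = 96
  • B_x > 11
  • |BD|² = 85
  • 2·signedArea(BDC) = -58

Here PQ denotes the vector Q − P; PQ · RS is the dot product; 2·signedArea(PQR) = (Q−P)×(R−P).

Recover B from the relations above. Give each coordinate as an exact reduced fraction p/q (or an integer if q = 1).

1. B_x = 12  [2·signedArea(BDC) = -58 ∩ BA · DC = 96]
2. B_y = -3  [2·signedArea(BDC) = -58 ∩ BA · DC = 96]
   → B = (12, -3)

B = (12, -3)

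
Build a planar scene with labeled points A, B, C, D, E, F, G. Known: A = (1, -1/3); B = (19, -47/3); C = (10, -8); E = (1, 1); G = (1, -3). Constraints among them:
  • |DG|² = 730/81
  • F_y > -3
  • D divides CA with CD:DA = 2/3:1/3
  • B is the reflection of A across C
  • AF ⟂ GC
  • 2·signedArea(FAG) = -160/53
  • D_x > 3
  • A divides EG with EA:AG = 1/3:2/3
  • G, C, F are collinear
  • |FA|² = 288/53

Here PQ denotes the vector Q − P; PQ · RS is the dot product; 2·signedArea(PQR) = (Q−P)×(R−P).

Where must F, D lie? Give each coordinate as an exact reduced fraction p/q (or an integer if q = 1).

D = (4, -26/9)
F = (-7/53, -377/159)

1. F_x = -7/53  [G, C, F are collinear ∩ AF ⟂ GC]
2. F_y = -377/159  [G, C, F are collinear ∩ AF ⟂ GC]
   → F = (-7/53, -377/159)
3. D_x = 4  [D divides CA with CD:DA = 2/3:1/3]
4. D_y = -26/9  [D divides CA with CD:DA = 2/3:1/3]
   → D = (4, -26/9)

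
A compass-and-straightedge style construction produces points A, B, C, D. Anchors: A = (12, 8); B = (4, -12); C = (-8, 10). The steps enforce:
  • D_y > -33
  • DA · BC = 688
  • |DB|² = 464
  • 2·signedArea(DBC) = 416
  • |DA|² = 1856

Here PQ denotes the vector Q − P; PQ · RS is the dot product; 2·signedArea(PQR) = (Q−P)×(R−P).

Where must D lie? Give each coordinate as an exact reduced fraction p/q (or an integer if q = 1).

1. D_x = -4  [2·signedArea(DBC) = 416 ∩ DA · BC = 688]
2. D_y = -32  [2·signedArea(DBC) = 416 ∩ DA · BC = 688]
   → D = (-4, -32)

D = (-4, -32)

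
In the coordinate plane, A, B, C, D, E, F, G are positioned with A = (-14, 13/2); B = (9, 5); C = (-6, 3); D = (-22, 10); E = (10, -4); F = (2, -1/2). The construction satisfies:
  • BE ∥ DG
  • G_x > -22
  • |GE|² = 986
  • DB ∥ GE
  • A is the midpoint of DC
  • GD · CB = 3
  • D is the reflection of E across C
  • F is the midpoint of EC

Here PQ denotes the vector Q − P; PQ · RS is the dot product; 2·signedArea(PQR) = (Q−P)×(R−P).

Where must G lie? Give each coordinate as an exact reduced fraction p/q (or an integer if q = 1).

G = (-21, 1)

1. G_x = -21  [DB ∥ GE ∩ BE ∥ DG]
2. G_y = 1  [DB ∥ GE ∩ BE ∥ DG]
   → G = (-21, 1)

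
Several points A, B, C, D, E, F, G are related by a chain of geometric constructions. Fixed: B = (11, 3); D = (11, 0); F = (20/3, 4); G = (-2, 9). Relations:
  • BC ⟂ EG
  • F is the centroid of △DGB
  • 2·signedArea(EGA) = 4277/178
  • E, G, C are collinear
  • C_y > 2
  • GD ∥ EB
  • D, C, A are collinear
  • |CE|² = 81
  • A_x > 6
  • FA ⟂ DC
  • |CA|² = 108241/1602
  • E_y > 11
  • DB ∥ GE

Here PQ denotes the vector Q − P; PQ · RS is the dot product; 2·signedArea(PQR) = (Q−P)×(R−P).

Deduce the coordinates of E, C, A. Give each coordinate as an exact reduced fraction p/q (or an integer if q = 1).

A = (3209/534, 205/178)
C = (-2, 3)
E = (-2, 12)

1. E_x = -2  [GD ∥ EB ∩ DB ∥ GE]
2. E_y = 12  [GD ∥ EB ∩ DB ∥ GE]
   → E = (-2, 12)
3. C_x = -2  [E, G, C are collinear ∩ BC ⟂ EG]
4. C_y = 3  [E, G, C are collinear ∩ BC ⟂ EG]
   → C = (-2, 3)
5. A_x = 3209/534  [D, C, A are collinear ∩ FA ⟂ DC]
6. A_y = 205/178  [D, C, A are collinear ∩ FA ⟂ DC]
   → A = (3209/534, 205/178)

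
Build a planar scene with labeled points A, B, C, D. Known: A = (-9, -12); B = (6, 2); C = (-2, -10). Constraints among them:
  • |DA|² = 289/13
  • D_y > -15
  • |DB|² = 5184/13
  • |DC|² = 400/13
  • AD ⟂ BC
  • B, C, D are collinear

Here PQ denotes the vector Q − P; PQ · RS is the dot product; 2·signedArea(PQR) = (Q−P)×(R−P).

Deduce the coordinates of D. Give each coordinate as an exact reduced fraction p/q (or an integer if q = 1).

D = (-66/13, -190/13)

1. D_x = -66/13  [B, C, D are collinear ∩ AD ⟂ BC]
2. D_y = -190/13  [B, C, D are collinear ∩ AD ⟂ BC]
   → D = (-66/13, -190/13)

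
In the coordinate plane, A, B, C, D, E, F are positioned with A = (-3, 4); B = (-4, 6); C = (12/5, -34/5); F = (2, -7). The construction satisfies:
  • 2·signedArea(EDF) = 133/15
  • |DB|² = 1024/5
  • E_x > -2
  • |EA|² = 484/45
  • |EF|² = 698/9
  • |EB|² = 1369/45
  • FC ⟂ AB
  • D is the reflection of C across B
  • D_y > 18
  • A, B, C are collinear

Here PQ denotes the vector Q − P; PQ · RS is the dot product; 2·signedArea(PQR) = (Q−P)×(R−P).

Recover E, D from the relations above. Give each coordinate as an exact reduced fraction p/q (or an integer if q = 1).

1. D_x = -52/5  [D is the reflection of C across B]
2. D_y = 94/5  [D is the reflection of C across B]
   → D = (-52/5, 94/5)
3. E_x = -23/15  [line 129/5·x + 62/5·y + 79/3 = 0 ∩ |EA|² = 484/45]
4. E_y = 16/15  [line 129/5·x + 62/5·y + 79/3 = 0 ∩ |EA|² = 484/45]
   → E = (-23/15, 16/15)

D = (-52/5, 94/5)
E = (-23/15, 16/15)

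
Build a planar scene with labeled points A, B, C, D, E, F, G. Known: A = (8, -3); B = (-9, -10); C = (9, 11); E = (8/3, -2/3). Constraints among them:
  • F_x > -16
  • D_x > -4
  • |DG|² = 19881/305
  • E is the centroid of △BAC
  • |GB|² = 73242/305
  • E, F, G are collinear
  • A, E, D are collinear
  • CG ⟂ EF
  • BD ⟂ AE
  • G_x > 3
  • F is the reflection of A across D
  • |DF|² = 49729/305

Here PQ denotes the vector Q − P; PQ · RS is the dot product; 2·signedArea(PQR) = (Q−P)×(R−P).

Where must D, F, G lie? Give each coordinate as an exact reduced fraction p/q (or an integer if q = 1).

D = (-1128/305, 646/305)
F = (-4696/305, 2207/305)
G = (1128/305, -341/305)

1. D_x = -1128/305  [A, E, D are collinear ∩ BD ⟂ AE]
2. D_y = 646/305  [A, E, D are collinear ∩ BD ⟂ AE]
   → D = (-1128/305, 646/305)
3. F_x = -4696/305  [F is the reflection of A across D]
4. F_y = 2207/305  [F is the reflection of A across D]
   → F = (-4696/305, 2207/305)
5. G_x = 1128/305  [E, F, G are collinear ∩ CG ⟂ EF]
6. G_y = -341/305  [E, F, G are collinear ∩ CG ⟂ EF]
   → G = (1128/305, -341/305)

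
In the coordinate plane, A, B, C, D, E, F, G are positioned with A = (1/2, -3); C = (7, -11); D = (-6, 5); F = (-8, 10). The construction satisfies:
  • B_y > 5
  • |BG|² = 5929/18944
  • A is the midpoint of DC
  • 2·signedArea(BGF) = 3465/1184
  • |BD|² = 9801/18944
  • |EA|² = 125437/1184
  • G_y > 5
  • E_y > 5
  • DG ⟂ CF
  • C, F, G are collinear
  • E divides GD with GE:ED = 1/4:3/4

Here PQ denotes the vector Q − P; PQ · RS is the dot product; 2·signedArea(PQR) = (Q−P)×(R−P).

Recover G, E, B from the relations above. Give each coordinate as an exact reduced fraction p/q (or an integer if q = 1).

B = (-6411/1184, 6415/1184)
E = (-1545/296, 1645/296)
G = (-367/74, 425/74)

1. G_x = -367/74  [C, F, G are collinear ∩ DG ⟂ CF]
2. G_y = 425/74  [C, F, G are collinear ∩ DG ⟂ CF]
   → G = (-367/74, 425/74)
3. E_x = -1545/296  [E divides GD with GE:ED = 1/4:3/4]
4. E_y = 1645/296  [E divides GD with GE:ED = 1/4:3/4]
   → E = (-1545/296, 1645/296)
5. B_x = -6411/1184  [line -315/74·x + -225/74·y + -7785/1184 = 0 ∩ |BG|² = 5929/18944]
6. B_y = 6415/1184  [line -315/74·x + -225/74·y + -7785/1184 = 0 ∩ |BG|² = 5929/18944]
   → B = (-6411/1184, 6415/1184)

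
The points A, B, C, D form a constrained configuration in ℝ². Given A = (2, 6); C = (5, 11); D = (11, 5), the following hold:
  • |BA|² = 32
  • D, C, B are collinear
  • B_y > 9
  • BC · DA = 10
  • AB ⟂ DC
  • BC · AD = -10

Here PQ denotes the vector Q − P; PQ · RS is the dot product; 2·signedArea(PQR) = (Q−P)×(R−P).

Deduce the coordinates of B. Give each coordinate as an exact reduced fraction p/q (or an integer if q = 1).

1. B_x = 6  [D, C, B are collinear ∩ AB ⟂ DC]
2. B_y = 10  [D, C, B are collinear ∩ AB ⟂ DC]
   → B = (6, 10)

B = (6, 10)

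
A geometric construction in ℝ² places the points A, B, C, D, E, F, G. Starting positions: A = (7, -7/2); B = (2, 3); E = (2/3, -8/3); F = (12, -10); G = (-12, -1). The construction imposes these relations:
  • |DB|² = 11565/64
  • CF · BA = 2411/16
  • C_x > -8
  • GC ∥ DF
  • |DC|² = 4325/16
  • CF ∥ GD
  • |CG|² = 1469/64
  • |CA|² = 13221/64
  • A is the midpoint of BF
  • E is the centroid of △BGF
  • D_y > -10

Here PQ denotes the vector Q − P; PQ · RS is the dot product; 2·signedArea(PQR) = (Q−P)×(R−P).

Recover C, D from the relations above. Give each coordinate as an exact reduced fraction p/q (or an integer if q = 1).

1. C_x = -29/4  [line -5·x + 13/2·y + -411/16 = 0 ∩ |CG|² = 1469/64]
2. C_y = -13/8  [line -5·x + 13/2·y + -411/16 = 0 ∩ |CG|² = 1469/64]
   → C = (-29/4, -13/8)
3. D_x = 29/4  [GC ∥ DF ∩ CF ∥ GD]
4. D_y = -75/8  [GC ∥ DF ∩ CF ∥ GD]
   → D = (29/4, -75/8)

C = (-29/4, -13/8)
D = (29/4, -75/8)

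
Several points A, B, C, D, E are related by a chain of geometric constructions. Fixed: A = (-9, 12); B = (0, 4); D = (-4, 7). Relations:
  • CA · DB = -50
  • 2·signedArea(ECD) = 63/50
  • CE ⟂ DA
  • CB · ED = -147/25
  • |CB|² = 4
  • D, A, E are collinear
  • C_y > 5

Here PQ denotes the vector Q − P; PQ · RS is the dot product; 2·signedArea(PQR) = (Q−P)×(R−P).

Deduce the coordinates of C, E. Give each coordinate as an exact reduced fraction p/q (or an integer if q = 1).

1. C_x = -8/5  [line -4·x + 3·y + -22 = 0 ∩ |CB|² = 4]
2. C_y = 26/5  [line -4·x + 3·y + -22 = 0 ∩ |CB|² = 4]
   → C = (-8/5, 26/5)
3. E_x = -19/10  [D, A, E are collinear ∩ CE ⟂ DA]
4. E_y = 49/10  [D, A, E are collinear ∩ CE ⟂ DA]
   → E = (-19/10, 49/10)

C = (-8/5, 26/5)
E = (-19/10, 49/10)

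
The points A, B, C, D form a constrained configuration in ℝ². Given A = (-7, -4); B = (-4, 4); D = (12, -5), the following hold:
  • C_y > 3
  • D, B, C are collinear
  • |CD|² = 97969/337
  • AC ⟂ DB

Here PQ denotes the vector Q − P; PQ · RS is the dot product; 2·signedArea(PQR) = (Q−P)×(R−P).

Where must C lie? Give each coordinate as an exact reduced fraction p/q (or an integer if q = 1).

C = (-964/337, 1132/337)

1. C_x = -964/337  [D, B, C are collinear ∩ AC ⟂ DB]
2. C_y = 1132/337  [D, B, C are collinear ∩ AC ⟂ DB]
   → C = (-964/337, 1132/337)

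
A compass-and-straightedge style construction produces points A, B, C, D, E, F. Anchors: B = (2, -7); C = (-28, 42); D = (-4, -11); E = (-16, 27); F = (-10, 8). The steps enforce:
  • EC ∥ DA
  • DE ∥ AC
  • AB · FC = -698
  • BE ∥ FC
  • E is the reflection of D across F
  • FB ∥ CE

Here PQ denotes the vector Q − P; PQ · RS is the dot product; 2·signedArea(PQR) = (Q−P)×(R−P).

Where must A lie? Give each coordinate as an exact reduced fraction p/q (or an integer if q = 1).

A = (-16, 4)

1. A_x = -16  [DE ∥ AC ∩ EC ∥ DA]
2. A_y = 4  [DE ∥ AC ∩ EC ∥ DA]
   → A = (-16, 4)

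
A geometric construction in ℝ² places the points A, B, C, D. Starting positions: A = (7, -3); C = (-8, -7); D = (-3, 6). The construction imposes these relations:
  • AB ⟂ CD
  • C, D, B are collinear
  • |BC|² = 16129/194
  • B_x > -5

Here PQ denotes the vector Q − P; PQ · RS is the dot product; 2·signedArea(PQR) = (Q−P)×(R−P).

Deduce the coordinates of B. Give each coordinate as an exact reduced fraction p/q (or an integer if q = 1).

B = (-917/194, 293/194)

1. B_x = -917/194  [C, D, B are collinear ∩ AB ⟂ CD]
2. B_y = 293/194  [C, D, B are collinear ∩ AB ⟂ CD]
   → B = (-917/194, 293/194)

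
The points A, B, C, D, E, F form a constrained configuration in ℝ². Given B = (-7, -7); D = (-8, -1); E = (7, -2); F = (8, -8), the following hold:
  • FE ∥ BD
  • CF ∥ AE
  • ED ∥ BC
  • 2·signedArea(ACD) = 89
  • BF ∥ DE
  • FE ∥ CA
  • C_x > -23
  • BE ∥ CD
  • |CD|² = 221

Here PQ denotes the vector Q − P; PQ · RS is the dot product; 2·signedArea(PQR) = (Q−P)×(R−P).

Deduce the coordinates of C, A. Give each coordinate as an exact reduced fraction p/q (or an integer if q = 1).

1. C_x = -22  [BE ∥ CD ∩ ED ∥ BC]
2. C_y = -6  [BE ∥ CD ∩ ED ∥ BC]
   → C = (-22, -6)
3. A_x = -23  [CF ∥ AE ∩ FE ∥ CA]
4. A_y = 0  [CF ∥ AE ∩ FE ∥ CA]
   → A = (-23, 0)

A = (-23, 0)
C = (-22, -6)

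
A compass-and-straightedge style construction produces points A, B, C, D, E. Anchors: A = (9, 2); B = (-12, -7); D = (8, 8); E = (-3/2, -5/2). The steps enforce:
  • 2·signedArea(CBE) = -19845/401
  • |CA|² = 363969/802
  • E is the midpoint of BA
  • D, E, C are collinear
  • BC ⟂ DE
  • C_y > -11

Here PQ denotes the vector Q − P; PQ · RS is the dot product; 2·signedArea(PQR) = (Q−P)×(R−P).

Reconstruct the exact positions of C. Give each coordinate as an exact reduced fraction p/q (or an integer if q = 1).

C = (-6789/802, -8179/802)

1. C_x = -6789/802  [D, E, C are collinear ∩ BC ⟂ DE]
2. C_y = -8179/802  [D, E, C are collinear ∩ BC ⟂ DE]
   → C = (-6789/802, -8179/802)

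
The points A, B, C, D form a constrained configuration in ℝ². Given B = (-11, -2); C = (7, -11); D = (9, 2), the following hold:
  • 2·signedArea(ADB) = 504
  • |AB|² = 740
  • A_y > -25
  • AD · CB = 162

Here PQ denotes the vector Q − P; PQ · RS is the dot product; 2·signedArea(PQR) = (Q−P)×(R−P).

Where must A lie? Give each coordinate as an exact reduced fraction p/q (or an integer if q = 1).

1. A_x = 5  [AD · CB = 162 ∩ 2·signedArea(ADB) = 504]
2. A_y = -24  [AD · CB = 162 ∩ 2·signedArea(ADB) = 504]
   → A = (5, -24)

A = (5, -24)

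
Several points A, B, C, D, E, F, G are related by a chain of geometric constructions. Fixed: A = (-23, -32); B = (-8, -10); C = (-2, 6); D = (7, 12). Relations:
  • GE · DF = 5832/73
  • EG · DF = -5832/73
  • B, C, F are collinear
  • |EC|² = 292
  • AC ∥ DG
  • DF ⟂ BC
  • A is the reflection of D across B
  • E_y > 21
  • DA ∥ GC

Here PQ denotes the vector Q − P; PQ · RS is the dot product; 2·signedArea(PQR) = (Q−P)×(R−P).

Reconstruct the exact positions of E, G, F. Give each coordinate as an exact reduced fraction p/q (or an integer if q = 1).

1. G_x = 28  [DA ∥ GC ∩ AC ∥ DG]
2. G_y = 50  [DA ∥ GC ∩ AC ∥ DG]
   → G = (28, 50)
3. F_x = 79/73  [B, C, F are collinear ∩ DF ⟂ BC]
4. F_y = 1038/73  [B, C, F are collinear ∩ DF ⟂ BC]
   → F = (79/73, 1038/73)
5. E_x = 4  [line 432/73·x + -162/73·y + 1836/73 = 0 ∩ |EC|² = 292]
6. E_y = 22  [line 432/73·x + -162/73·y + 1836/73 = 0 ∩ |EC|² = 292]
   → E = (4, 22)

E = (4, 22)
F = (79/73, 1038/73)
G = (28, 50)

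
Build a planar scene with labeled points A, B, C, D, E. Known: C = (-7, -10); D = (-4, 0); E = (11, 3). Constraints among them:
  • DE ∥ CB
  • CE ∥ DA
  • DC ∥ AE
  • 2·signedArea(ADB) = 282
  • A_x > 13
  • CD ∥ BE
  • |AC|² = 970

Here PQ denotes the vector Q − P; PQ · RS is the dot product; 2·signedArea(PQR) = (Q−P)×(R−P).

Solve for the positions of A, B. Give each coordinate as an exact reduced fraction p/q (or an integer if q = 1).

A = (14, 13)
B = (8, -7)

1. A_x = 14  [DC ∥ AE ∩ CE ∥ DA]
2. A_y = 13  [DC ∥ AE ∩ CE ∥ DA]
   → A = (14, 13)
3. B_x = 8  [CD ∥ BE ∩ DE ∥ CB]
4. B_y = -7  [CD ∥ BE ∩ DE ∥ CB]
   → B = (8, -7)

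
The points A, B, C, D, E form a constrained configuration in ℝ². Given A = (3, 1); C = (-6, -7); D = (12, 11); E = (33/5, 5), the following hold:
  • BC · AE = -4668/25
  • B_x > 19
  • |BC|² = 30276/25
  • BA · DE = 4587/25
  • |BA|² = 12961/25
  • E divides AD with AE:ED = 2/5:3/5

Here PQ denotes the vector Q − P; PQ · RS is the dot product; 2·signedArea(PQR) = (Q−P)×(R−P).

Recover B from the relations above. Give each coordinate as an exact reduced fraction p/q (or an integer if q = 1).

1. B_x = 96/5  [line -18/5·x + -4·y + 3428/25 = 0 ∩ |BC|² = 30276/25]
2. B_y = 17  [line -18/5·x + -4·y + 3428/25 = 0 ∩ |BC|² = 30276/25]
   → B = (96/5, 17)

B = (96/5, 17)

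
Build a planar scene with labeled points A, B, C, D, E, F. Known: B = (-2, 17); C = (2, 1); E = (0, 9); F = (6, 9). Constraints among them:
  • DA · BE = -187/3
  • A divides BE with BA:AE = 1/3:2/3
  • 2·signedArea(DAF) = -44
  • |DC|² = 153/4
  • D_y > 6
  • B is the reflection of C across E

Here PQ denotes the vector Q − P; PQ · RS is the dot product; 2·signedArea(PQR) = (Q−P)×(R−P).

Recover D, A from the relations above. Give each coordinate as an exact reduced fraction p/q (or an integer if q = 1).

A = (-4/3, 43/3)
D = (1/2, 7)

1. A_x = -4/3  [A divides BE with BA:AE = 1/3:2/3]
2. A_y = 43/3  [A divides BE with BA:AE = 1/3:2/3]
   → A = (-4/3, 43/3)
3. D_x = 1/2  [2·signedArea(DAF) = -44 ∩ DA · BE = -187/3]
4. D_y = 7  [2·signedArea(DAF) = -44 ∩ DA · BE = -187/3]
   → D = (1/2, 7)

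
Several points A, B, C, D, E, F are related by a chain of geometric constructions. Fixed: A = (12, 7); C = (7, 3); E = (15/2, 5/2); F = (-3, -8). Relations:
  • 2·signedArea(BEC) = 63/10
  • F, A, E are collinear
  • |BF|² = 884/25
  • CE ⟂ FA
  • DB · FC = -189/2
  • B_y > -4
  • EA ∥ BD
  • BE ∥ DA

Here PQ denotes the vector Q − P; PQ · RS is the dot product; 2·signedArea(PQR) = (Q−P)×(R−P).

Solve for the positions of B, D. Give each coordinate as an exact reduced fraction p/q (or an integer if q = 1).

B = (1, -18/5)
D = (11/2, 9/10)

1. B_x = 1  [line -1/2·x + -1/2·y + -13/10 = 0 ∩ |BF|² = 884/25]
2. B_y = -18/5  [line -1/2·x + -1/2·y + -13/10 = 0 ∩ |BF|² = 884/25]
   → B = (1, -18/5)
3. D_x = 11/2  [BE ∥ DA ∩ EA ∥ BD]
4. D_y = 9/10  [BE ∥ DA ∩ EA ∥ BD]
   → D = (11/2, 9/10)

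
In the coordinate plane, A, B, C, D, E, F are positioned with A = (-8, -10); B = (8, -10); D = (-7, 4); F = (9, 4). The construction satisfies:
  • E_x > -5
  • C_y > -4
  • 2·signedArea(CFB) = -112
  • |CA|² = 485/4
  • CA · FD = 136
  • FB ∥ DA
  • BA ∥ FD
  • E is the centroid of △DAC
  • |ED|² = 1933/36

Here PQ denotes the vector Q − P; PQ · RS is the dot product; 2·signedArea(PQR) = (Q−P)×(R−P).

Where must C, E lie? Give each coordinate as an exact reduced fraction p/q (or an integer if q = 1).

1. C_x = 1/2  [2·signedArea(CFB) = -112 ∩ CA · FD = 136]
2. C_y = -3  [2·signedArea(CFB) = -112 ∩ CA · FD = 136]
   → C = (1/2, -3)
3. E_x = -29/6  [E is the centroid of △DAC]
4. E_y = -3  [E is the centroid of △DAC]
   → E = (-29/6, -3)

C = (1/2, -3)
E = (-29/6, -3)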